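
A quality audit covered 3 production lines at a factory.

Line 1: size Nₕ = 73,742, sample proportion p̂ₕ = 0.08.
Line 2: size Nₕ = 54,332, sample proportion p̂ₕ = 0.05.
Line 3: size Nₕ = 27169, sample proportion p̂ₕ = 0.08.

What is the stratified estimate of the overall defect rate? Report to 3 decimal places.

0.070

N = 73742 + 54332 + 27169 = 155243.
Overall proportion = Σ (Nₕ/N)·p̂ₕ.
Σ Nₕp̂ₕ = 5899.36 + 2716.6 + 2173.52 = 10789.48.
10789.48 / 155243 = 0.06950... → 0.070.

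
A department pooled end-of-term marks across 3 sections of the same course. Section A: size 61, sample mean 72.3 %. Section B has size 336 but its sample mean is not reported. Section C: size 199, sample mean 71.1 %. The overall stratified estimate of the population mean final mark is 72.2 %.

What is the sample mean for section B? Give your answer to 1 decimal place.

72.8

N = 61 + 336 + 199 = 596.
Overall total = μ·N = 72.2·596 = 43031.2.
Subtract the known strata: 61·72.3 + 199·71.1 = 18559.2.
Remaining total for section B: 43031.2 − 18559.2 = 24472.
Divide by its size: 24472 / 336 = 72.833... → 72.8.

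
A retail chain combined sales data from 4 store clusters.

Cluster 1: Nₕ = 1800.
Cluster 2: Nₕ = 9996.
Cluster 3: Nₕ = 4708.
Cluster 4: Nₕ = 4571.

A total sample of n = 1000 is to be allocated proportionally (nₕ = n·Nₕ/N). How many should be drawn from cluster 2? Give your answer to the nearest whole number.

474

N = 1800 + 9996 + 4708 + 4571 = 21075.
n_2 = 1000·9996/21075 = 474.306... → 474.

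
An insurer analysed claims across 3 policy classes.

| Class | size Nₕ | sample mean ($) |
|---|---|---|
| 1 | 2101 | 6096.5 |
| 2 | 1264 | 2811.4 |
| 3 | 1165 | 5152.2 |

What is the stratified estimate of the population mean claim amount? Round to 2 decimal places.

4937.01

N = 4530; weights Wₕ = Nₕ/N = (0.4638, 0.2790, 0.2572).
x̄_st = Σ Wₕ·x̄ₕ = 0.4638·6096.5 + 0.2790·2811.4 + 0.2572·5152.2 ≈ 4937.0130...
→ 4937.01.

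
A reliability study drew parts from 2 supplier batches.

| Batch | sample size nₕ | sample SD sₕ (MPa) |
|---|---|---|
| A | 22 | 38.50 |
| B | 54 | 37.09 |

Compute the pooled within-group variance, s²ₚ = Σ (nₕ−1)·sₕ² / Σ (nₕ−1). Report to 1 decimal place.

1405.9

Degrees of freedom: 21 + 53 = 74.
Σ(nₕ−1)sₕ² = 21·1482.25 + 53·1375.6681 = 104037.6593.
s²ₚ = 104037.6593 / 74 = 1405.914... → 1405.9.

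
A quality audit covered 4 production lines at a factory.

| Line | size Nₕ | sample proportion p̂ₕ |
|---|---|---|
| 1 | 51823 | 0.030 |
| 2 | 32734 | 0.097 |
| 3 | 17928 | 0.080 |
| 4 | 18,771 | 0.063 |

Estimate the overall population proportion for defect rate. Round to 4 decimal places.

0.0606

Wₕ = Nₕ/N with N = 121256: 0.4274, 0.2700, 0.1479, 0.1548.
p̂_st = 0.4274·0.030 + 0.2700·0.097 + 0.1479·0.080 + 0.1548·0.063 ≈ 0.060588... → 0.0606.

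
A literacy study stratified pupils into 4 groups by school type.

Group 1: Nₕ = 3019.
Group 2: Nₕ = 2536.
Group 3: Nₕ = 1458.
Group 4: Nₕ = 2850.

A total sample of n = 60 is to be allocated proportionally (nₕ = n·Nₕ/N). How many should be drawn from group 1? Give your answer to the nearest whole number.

18

Share of group 1 = 3019/9863 = 0.30609.
Allocate 60 × 0.30609 = 18.366... → 18.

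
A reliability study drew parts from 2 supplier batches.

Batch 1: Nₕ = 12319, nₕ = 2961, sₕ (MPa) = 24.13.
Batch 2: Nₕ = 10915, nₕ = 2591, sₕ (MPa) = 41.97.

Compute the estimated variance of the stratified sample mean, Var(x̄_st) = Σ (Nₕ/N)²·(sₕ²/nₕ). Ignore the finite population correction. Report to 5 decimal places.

N = 23234; Wₕ = Nₕ/N.
batch 1: (12319/23234)²·24.13²/2961 = 0.05528142
batch 2: (10915/23234)²·41.97²/2591 = 0.15004103
Sum = 0.20532245 → 0.20532.

0.20532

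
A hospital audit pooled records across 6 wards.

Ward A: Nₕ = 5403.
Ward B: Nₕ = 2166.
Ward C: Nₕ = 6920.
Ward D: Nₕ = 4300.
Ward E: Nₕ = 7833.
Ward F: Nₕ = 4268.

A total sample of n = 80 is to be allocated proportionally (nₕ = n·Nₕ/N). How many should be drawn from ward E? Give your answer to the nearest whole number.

20

Share of ward E = 7833/30890 = 0.25358.
Allocate 80 × 0.25358 = 20.286... → 20.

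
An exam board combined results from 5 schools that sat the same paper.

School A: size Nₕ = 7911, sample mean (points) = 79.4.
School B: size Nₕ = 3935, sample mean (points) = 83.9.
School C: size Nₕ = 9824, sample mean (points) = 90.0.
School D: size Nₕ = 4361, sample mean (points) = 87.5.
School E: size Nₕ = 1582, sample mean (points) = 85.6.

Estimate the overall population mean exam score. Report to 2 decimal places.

85.45

N = 27613; weights Wₕ = Nₕ/N = (0.2865, 0.1425, 0.3558, 0.1579, 0.0573).
x̄_st = Σ Wₕ·x̄ₕ = 0.2865·79.4 + 0.1425·83.9 + 0.3558·90.0 + 0.1579·87.5 + 0.0573·85.6 ≈ 85.4469...
→ 85.45.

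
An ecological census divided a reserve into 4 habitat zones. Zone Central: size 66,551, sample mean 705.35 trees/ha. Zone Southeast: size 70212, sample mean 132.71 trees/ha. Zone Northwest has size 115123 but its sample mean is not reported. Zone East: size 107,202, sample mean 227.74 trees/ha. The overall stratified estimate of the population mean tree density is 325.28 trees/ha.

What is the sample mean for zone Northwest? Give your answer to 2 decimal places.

313.84

N = 66551 + 70212 + 115123 + 107202 = 359088.
Overall total = μ·N = 325.28·359088 = 116804144.64.
Subtract the known strata: 66551·705.35 + 70212·132.71 + 107202·227.74 = 80673765.85.
Remaining total for zone Northwest: 116804144.64 − 80673765.85 = 36130378.79.
Divide by its size: 36130378.79 / 115123 = 313.8415... → 313.84.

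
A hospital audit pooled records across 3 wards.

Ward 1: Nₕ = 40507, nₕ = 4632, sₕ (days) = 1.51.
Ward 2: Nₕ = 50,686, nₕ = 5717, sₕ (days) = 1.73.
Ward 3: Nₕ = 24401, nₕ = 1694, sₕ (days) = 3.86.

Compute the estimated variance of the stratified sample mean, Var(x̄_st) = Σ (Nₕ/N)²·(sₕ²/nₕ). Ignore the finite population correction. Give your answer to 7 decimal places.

0.0005530

N = 115594; Wₕ = Nₕ/N.
ward 1: (40507/115594)²·1.51²/4632 = 0.0000604470
ward 2: (50686/115594)²·1.73²/5717 = 0.0001006536
ward 3: (24401/115594)²·3.86²/1694 = 0.0003919276
Sum = 0.0005530283 → 0.0005530.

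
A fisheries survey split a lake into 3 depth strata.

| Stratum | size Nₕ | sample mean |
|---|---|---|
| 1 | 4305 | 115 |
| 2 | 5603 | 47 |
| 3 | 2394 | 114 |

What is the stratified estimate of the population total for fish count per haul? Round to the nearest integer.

1031332

Population total = Σ Nₕ·x̄ₕ (each stratum's size times its mean).
4305·115 + 5603·47 + 2394·114 = 495075 + 263341 + 272916 = 1031332.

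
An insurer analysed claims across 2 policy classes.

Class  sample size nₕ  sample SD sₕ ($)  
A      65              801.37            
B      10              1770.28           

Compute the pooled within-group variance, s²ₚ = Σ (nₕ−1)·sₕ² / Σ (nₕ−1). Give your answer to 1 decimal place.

A: (65−1)·801.37² = 64·642193.8769 = 41100408.1216
B: (10−1)·1770.28² = 9·3133891.2784 = 28205021.5056
Numerator = 69305429.6272; denominator = Σ(nₕ−1) = 73.
s²ₚ = 69305429.6272/73 = 949389.447... → 949389.4.

949389.4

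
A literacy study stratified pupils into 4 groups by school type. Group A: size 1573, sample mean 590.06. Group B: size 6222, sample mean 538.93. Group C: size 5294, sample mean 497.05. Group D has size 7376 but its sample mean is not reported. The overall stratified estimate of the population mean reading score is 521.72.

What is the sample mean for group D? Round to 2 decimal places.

510.33

N = 1573 + 6222 + 5294 + 7376 = 20465.
Overall total = μ·N = 521.72·20465 = 10676999.8.
Subtract the known strata: 1573·590.06 + 6222·538.93 + 5294·497.05 = 6912769.54.
Remaining total for group D: 10676999.8 − 6912769.54 = 3764230.26.
Divide by its size: 3764230.26 / 7376 = 510.3349... → 510.33.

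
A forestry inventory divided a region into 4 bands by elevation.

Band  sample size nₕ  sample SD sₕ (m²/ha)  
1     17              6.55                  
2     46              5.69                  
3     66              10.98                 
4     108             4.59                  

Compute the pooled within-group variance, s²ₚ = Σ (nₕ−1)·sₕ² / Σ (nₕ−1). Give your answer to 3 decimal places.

Degrees of freedom: 16 + 45 + 65 + 107 = 233.
Σ(nₕ−1)sₕ² = 16·42.9025 + 45·32.3761 + 65·120.5604 + 107·21.0681 = 12234.0772.
s²ₚ = 12234.0772 / 233 = 52.50677... → 52.507.

52.507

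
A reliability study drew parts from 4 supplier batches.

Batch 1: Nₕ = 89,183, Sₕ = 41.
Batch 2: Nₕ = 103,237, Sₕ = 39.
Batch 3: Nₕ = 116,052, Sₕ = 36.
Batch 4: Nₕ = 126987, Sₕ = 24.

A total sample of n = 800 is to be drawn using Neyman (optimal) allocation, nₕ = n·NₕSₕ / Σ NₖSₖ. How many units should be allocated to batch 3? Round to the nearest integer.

224

Σ NₕSₕ = 89183·41 + 103237·39 + 116052·36 + 126987·24 = 14908306.
Share for 3: 4177872/14908306 = 0.28024.
n_3 = 800 × 0.28024 = 224.190... → 224.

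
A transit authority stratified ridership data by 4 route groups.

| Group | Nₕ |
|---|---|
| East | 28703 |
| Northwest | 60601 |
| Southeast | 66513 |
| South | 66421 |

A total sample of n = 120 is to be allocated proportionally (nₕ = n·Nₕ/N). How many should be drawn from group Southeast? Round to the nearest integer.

Share of group Southeast = 66513/222238 = 0.29929.
Allocate 120 × 0.29929 = 35.914... → 36.

36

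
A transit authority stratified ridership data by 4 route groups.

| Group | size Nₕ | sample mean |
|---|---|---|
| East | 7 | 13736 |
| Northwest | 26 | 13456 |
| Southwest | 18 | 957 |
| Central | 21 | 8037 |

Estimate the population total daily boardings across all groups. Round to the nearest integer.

East: 7·13736 = 96152
Northwest: 26·13456 = 349856
Southwest: 18·957 = 17226
Central: 21·8037 = 168777
τ̂ = Σ Nₕx̄ₕ = 632011.

632011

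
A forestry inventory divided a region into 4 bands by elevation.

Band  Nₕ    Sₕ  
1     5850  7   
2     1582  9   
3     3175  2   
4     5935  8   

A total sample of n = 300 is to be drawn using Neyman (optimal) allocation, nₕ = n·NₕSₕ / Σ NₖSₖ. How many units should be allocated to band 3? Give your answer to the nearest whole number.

17

Σ NₕSₕ = 5850·7 + 1582·9 + 3175·2 + 5935·8 = 109018.
Share for 3: 6350/109018 = 0.05825.
n_3 = 300 × 0.05825 = 17.474... → 17.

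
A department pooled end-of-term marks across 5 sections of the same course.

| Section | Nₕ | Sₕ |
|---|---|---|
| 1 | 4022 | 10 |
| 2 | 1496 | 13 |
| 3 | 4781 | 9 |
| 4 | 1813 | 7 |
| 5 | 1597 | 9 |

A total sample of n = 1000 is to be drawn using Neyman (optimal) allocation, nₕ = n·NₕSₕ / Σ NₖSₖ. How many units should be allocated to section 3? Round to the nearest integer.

1: NₕSₕ = 4022·10 = 40220
2: NₕSₕ = 1496·13 = 19448
3: NₕSₕ = 4781·9 = 43029
4: NₕSₕ = 1813·7 = 12691
5: NₕSₕ = 1597·9 = 14373
Σ NₕSₕ = 129761.
n_3 = 1000·43029/129761 = 331.602... → 332.

332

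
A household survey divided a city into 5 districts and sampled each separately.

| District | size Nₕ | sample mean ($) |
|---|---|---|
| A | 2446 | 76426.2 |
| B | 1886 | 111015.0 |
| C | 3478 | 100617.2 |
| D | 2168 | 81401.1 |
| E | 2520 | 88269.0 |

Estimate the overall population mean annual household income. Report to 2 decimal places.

91628.65

N = 2446 + 1886 + 3478 + 2168 + 2520 = 12498.
Weight each subgroup mean by Nₕ/N and sum.
Σ Nₕx̄ₕ = 2446·76426.2 + 1886·111015.0 + 3478·100617.2 + 2168·81401.1 + 2520·88269.0 = 186938485.2 + 209374290 + 349946621.6 + 176477584.8 + 222437880 = 1145174861.6.
Divide by N: 1145174861.6 / 12498 = 91628.6495... → 91628.65.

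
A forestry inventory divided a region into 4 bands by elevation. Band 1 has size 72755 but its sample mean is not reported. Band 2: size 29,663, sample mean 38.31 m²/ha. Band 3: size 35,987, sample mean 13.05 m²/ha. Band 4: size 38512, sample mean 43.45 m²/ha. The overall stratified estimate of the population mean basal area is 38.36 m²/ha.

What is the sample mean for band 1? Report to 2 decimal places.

Σ Nₕx̄ₕ = N·μ, so 72755·x̄_1 = 176917·38.36 − (29663·38.31 + 35987·13.05 + 38512·43.45).
= 6786536.12 − 3279366.28 = 3507169.84.
x̄_1 = 3507169.84 / 72755 = 48.2052... → 48.21.

48.21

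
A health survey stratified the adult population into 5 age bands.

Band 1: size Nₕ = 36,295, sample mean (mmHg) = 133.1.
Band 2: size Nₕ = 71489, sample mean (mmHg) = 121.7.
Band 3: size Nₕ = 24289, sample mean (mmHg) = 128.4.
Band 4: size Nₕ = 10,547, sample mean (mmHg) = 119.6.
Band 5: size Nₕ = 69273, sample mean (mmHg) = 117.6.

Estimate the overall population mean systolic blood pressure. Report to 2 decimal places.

122.98

N = 36295 + 71489 + 24289 + 10547 + 69273 = 211893.
Weight each subgroup mean by Nₕ/N and sum.
Σ Nₕx̄ₕ = 36295·133.1 + 71489·121.7 + 24289·128.4 + 10547·119.6 + 69273·117.6 = 4830864.5 + 8700211.3 + 3118707.6 + 1261421.2 + 8146504.8 = 26057709.4.
Divide by N: 26057709.4 / 211893 = 122.9758... → 122.98.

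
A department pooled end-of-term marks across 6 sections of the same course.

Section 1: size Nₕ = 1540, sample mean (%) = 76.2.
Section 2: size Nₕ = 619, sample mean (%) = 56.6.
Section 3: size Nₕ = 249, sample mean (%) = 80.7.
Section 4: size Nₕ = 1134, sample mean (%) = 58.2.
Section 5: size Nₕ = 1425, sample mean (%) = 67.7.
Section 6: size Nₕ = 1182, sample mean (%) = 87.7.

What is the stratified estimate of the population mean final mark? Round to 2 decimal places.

N = 6149; weights Wₕ = Nₕ/N = (0.2504, 0.1007, 0.0405, 0.1844, 0.2317, 0.1922).
x̄_st = Σ Wₕ·x̄ₕ = 0.2504·76.2 + 0.1007·56.6 + 0.0405·80.7 + 0.1844·58.2 + 0.2317·67.7 + 0.1922·87.7 ≈ 71.3304...
→ 71.33.

71.33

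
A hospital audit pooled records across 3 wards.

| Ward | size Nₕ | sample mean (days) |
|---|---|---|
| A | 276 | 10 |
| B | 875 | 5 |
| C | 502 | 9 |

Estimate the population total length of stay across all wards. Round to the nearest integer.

A: 276·10 = 2760
B: 875·5 = 4375
C: 502·9 = 4518
τ̂ = Σ Nₕx̄ₕ = 11653.

11653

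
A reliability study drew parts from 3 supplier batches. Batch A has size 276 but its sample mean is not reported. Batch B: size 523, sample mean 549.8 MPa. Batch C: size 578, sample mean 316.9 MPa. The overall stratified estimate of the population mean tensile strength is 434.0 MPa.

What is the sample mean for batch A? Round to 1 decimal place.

Σ Nₕx̄ₕ = N·μ, so 276·x̄_A = 1377·434.0 − (523·549.8 + 578·316.9).
= 597618 − 470713.6 = 126904.4.
x̄_A = 126904.4 / 276 = 459.799... → 459.8.

459.8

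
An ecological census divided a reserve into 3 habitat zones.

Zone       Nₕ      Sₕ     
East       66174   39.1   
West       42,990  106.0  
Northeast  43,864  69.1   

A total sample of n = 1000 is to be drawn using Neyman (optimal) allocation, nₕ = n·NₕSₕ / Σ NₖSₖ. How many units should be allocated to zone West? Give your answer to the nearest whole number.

448

Σ NₕSₕ = 66174·39.1 + 42990·106.0 + 43864·69.1 = 10175345.8.
Share for West: 4556940/10175345.8 = 0.44784.
n_West = 1000 × 0.44784 = 447.841... → 448.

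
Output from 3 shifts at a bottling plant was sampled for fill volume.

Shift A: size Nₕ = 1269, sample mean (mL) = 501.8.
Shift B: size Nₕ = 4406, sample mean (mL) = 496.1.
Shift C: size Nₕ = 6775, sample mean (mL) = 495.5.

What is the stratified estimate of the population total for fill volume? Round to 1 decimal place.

Estimate total by summing Nₕ·x̄ₕ over strata.
1269·501.8 + 4406·496.1 + 6775·495.5 = 636784.2 + 2185816.6 + 3357012.5 = 6179613.3.

6179613.3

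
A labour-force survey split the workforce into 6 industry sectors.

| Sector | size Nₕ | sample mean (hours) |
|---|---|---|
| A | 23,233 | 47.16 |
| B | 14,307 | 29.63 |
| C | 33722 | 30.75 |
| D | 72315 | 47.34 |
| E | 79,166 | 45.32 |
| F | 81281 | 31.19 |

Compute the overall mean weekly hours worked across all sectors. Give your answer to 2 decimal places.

x̄_st = (Σ Nₕx̄ₕ) / (Σ Nₕ) = (23233·47.16 + 14307·29.63 + 33722·30.75 + 72315·47.34 + 79166·45.32 + 81281·31.19) / 304024
= 12102885.8 / 304024 = 39.8090... → 39.81.

39.81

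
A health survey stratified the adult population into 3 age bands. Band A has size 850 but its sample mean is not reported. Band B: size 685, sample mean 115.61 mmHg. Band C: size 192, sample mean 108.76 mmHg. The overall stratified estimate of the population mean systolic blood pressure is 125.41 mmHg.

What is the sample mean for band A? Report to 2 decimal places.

137.07

N = 850 + 685 + 192 = 1727.
Overall total = μ·N = 125.41·1727 = 216583.07.
Subtract the known strata: 685·115.61 + 192·108.76 = 100074.77.
Remaining total for band A: 216583.07 − 100074.77 = 116508.3.
Divide by its size: 116508.3 / 850 = 137.0686... → 137.07.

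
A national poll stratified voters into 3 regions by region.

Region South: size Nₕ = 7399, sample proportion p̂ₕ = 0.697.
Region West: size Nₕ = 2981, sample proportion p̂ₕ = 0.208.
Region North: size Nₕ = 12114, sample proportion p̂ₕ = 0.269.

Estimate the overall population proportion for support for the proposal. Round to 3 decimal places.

Wₕ = Nₕ/N with N = 22494: 0.3289, 0.1325, 0.5385.
p̂_st = 0.3289·0.697 + 0.1325·0.208 + 0.5385·0.269 ≈ 0.40170... → 0.402.

0.402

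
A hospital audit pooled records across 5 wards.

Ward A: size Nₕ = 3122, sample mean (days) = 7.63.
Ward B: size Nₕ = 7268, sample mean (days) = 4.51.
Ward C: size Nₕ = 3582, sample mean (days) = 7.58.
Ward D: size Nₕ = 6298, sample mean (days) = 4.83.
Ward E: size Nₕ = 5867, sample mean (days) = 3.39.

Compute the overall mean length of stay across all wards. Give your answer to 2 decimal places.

5.13

x̄_st = (Σ Nₕx̄ₕ) / (Σ Nₕ) = (3122·7.63 + 7268·4.51 + 3582·7.58 + 6298·4.83 + 5867·3.39) / 26137
= 134059.57 / 26137 = 5.1291... → 5.13.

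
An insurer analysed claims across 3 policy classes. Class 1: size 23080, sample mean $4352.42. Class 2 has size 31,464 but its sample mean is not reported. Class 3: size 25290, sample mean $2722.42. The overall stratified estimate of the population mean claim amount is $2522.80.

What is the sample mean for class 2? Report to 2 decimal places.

Σ Nₕx̄ₕ = N·μ, so 31464·x̄_2 = 79834·2522.80 − (23080·4352.42 + 25290·2722.42).
= 201405215.2 − 169303855.4 = 32101359.8.
x̄_2 = 32101359.8 / 31464 = 1020.2568... → 1020.26.

1020.26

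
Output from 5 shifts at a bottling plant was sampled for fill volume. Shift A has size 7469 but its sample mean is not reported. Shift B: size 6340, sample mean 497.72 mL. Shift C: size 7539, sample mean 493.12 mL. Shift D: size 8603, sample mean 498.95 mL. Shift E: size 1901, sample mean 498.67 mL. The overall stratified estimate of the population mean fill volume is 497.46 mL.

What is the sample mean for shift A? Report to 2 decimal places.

499.60

N = 7469 + 6340 + 7539 + 8603 + 1901 = 31852.
Overall total = μ·N = 497.46·31852 = 15845095.92.
Subtract the known strata: 6340·497.72 + 7539·493.12 + 8603·498.95 + 1901·498.67 = 12113615.
Remaining total for shift A: 15845095.92 − 12113615 = 3731480.92.
Divide by its size: 3731480.92 / 7469 = 499.5958... → 499.60.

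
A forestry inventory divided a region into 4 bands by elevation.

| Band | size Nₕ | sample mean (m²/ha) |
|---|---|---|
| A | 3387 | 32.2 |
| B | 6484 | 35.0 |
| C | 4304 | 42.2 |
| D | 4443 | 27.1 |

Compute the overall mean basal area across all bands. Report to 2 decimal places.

34.27

N = 18618; weights Wₕ = Nₕ/N = (0.1819, 0.3483, 0.2312, 0.2386).
x̄_st = Σ Wₕ·x̄ₕ = 0.1819·32.2 + 0.3483·35.0 + 0.2312·42.2 + 0.2386·27.1 ≈ 34.2698...
→ 34.27.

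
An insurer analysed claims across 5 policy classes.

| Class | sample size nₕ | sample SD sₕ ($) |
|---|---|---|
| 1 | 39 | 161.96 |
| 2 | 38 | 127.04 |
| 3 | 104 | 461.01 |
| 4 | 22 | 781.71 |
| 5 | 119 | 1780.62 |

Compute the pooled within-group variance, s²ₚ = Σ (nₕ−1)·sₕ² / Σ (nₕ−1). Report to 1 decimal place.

1294790.9

Degrees of freedom: 38 + 37 + 103 + 21 + 118 = 317.
Σ(nₕ−1)sₕ² = 38·26231.0416 + 37·16139.1616 + 103·212530.2201 + 21·611070.5241 + 118·3170607.5844 = 410448717.1956.
s²ₚ = 410448717.1956 / 317 = 1294790.906... → 1294790.9.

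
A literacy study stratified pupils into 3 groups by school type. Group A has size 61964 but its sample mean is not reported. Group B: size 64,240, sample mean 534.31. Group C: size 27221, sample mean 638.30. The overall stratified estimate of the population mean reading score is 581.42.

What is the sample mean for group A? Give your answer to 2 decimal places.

605.27

N = 61964 + 64240 + 27221 = 153425.
Overall total = μ·N = 581.42·153425 = 89204363.5.
Subtract the known strata: 64240·534.31 + 27221·638.30 = 51699238.7.
Remaining total for group A: 89204363.5 − 51699238.7 = 37505124.8.
Divide by its size: 37505124.8 / 61964 = 605.2728... → 605.27.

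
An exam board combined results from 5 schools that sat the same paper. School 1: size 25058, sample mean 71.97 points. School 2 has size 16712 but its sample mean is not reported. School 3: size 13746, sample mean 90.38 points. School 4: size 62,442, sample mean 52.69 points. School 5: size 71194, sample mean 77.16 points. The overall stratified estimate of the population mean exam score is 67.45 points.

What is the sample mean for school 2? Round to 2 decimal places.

N = 25058 + 16712 + 13746 + 62442 + 71194 = 189152.
Overall total = μ·N = 67.45·189152 = 12758302.4.
Subtract the known strata: 25058·71.97 + 13746·90.38 + 62442·52.69 + 71194·77.16 = 11829185.76.
Remaining total for school 2: 12758302.4 − 11829185.76 = 929116.64.
Divide by its size: 929116.64 / 16712 = 55.5958... → 55.60.

55.60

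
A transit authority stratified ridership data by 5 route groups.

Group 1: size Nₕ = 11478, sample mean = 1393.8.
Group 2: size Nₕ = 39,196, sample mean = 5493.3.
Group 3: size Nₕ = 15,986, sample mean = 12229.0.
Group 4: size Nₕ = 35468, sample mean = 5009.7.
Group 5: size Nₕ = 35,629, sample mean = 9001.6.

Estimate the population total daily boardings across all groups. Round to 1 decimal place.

925208263.2

1: 11478·1393.8 = 15998036.4
2: 39196·5493.3 = 215315386.8
3: 15986·12229.0 = 195492794
4: 35468·5009.7 = 177684039.6
5: 35629·9001.6 = 320718006.4
τ̂ = Σ Nₕx̄ₕ = 925208263.2.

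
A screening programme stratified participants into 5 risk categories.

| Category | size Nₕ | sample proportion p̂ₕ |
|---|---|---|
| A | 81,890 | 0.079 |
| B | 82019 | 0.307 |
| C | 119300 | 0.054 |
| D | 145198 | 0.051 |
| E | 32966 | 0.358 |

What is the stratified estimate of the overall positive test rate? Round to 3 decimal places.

0.124

Wₕ = Nₕ/N with N = 461373: 0.1775, 0.1778, 0.2586, 0.3147, 0.0715.
p̂_st = 0.1775·0.079 + 0.1778·0.307 + 0.2586·0.054 + 0.3147·0.051 + 0.0715·0.358 ≈ 0.12419... → 0.124.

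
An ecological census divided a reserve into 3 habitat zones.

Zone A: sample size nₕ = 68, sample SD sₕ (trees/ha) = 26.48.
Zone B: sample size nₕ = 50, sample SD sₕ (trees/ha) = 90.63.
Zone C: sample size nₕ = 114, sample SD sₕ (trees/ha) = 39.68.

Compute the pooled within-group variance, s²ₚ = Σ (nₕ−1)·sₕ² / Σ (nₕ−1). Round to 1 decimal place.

2739.6

A: (68−1)·26.48² = 67·701.1904 = 46979.7568
B: (50−1)·90.63² = 49·8213.7969 = 402476.0481
C: (114−1)·39.68² = 113·1574.5024 = 177918.7712
Numerator = 627374.5761; denominator = Σ(nₕ−1) = 229.
s²ₚ = 627374.5761/229 = 2739.627... → 2739.6.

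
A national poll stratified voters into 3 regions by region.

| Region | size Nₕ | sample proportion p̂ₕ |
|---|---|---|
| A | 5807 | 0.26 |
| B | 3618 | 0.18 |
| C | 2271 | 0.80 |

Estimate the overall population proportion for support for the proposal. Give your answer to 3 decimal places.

Wₕ = Nₕ/N with N = 11696: 0.4965, 0.3093, 0.1942.
p̂_st = 0.4965·0.26 + 0.3093·0.18 + 0.1942·0.80 ≈ 0.34010... → 0.340.

0.340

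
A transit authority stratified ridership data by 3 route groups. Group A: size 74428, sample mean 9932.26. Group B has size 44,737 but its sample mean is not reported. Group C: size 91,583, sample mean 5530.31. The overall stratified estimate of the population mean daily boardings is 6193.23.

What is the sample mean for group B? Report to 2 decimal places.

N = 74428 + 44737 + 91583 = 210748.
Overall total = μ·N = 6193.23·210748 = 1305210836.04.
Subtract the known strata: 74428·9932.26 + 91583·5530.31 = 1245720628.01.
Remaining total for group B: 1305210836.04 − 1245720628.01 = 59490208.03.
Divide by its size: 59490208.03 / 44737 = 1329.7764... → 1329.78.

1329.78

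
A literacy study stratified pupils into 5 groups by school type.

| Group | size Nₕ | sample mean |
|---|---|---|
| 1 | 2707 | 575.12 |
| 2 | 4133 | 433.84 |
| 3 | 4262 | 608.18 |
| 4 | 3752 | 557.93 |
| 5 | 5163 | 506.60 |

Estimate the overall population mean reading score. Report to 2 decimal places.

N = 2707 + 4133 + 4262 + 3752 + 5163 = 20017.
Weight each subgroup mean by Nₕ/N and sum.
Σ Nₕx̄ₕ = 2707·575.12 + 4133·433.84 + 4262·608.18 + 3752·557.93 + 5163·506.60 = 1556849.84 + 1793060.72 + 2592063.16 + 2093353.36 + 2615575.8 = 10650902.88.
Divide by N: 10650902.88 / 20017 = 532.0929... → 532.09.

532.09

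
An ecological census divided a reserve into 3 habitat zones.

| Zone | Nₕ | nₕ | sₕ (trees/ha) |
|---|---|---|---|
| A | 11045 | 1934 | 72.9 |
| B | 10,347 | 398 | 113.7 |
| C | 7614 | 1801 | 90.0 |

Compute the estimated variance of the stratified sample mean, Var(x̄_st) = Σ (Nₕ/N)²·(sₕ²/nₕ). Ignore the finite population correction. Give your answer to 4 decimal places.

N = 29006; Wₕ = Nₕ/N.
zone A: (11045/29006)²·72.9²/1934 = 0.3984321
zone B: (10347/29006)²·113.7²/398 = 4.1332442
zone C: (7614/29006)²·90.0²/1801 = 0.3098998
Sum = 4.8415762 → 4.8416.

4.8416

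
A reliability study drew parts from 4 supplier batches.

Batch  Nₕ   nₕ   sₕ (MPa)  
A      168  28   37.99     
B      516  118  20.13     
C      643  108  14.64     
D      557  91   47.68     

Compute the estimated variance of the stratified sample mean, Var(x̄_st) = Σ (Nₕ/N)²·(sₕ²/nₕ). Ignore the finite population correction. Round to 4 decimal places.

3.0823

N = 1884; Wₕ = Nₕ/N.
batch A: (168/1884)²·37.99²/28 = 0.4098617
batch B: (516/1884)²·20.13²/118 = 0.2575984
batch C: (643/1884)²·14.64²/108 = 0.2311631
batch D: (557/1884)²·47.68²/91 = 2.1836332
Sum = 3.0822564 → 3.0823.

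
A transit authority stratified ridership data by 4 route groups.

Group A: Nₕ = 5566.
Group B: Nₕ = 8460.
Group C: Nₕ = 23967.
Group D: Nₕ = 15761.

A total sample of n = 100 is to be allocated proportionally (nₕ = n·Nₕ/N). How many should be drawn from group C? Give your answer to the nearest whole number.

45

N = 5566 + 8460 + 23967 + 15761 = 53754.
n_C = 100·23967/53754 = 44.586... → 45.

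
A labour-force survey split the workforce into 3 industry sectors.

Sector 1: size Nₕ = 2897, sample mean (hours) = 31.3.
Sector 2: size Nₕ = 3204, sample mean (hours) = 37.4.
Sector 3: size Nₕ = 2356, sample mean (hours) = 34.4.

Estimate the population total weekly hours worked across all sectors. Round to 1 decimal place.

Estimate total by summing Nₕ·x̄ₕ over strata.
2897·31.3 + 3204·37.4 + 2356·34.4 = 90676.1 + 119829.6 + 81046.4 = 291552.1.

291552.1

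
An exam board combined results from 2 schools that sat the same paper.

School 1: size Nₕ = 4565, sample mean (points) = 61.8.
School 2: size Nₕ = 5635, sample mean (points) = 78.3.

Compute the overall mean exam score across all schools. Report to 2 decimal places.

N = 10200; weights Wₕ = Nₕ/N = (0.4475, 0.5525).
x̄_st = Σ Wₕ·x̄ₕ = 0.4475·61.8 + 0.5525·78.3 ≈ 70.9154...
→ 70.92.

70.92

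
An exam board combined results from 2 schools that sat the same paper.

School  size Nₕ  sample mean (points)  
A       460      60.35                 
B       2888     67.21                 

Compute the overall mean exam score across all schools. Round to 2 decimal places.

N = 460 + 2888 = 3348.
The stratified mean weights each stratum mean by its population share Nₕ/N.
Σ Nₕx̄ₕ = 460·60.35 + 2888·67.21 = 27761 + 194102.48 = 221863.48.
Divide by N: 221863.48 / 3348 = 66.2675... → 66.27.

66.27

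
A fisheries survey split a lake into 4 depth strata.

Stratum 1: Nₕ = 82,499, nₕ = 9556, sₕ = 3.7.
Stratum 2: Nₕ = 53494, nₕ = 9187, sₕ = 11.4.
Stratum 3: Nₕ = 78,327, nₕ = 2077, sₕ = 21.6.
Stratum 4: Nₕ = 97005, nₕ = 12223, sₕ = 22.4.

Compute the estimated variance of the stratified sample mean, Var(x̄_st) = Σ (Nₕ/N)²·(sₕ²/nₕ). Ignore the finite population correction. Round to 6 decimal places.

0.018723

N = 311325; Wₕ = Nₕ/N.
stratum 1: (82499/311325)²·3.7²/9556 = 0.000100600
stratum 2: (53494/311325)²·11.4²/9187 = 0.000417655
stratum 3: (78327/311325)²·21.6²/2077 = 0.014218900
stratum 4: (97005/311325)²·22.4²/12223 = 0.003985460
Sum = 0.018722615 → 0.018723.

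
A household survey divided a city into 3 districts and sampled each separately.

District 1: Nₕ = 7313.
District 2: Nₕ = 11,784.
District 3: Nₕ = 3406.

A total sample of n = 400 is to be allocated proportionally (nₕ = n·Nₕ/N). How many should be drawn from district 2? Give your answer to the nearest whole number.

N = 7313 + 11784 + 3406 = 22503.
n_2 = 400·11784/22503 = 209.465... → 209.

209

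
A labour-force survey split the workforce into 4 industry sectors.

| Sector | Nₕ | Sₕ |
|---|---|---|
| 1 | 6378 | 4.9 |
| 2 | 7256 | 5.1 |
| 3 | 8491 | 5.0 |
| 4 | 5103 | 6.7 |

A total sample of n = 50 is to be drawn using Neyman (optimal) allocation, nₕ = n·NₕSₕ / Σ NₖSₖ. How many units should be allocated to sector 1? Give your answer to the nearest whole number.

11

1: NₕSₕ = 6378·4.9 = 31252.2
2: NₕSₕ = 7256·5.1 = 37005.6
3: NₕSₕ = 8491·5.0 = 42455
4: NₕSₕ = 5103·6.7 = 34190.1
Σ NₕSₕ = 144902.9.
n_1 = 50·31252.2/144902.9 = 10.784... → 11.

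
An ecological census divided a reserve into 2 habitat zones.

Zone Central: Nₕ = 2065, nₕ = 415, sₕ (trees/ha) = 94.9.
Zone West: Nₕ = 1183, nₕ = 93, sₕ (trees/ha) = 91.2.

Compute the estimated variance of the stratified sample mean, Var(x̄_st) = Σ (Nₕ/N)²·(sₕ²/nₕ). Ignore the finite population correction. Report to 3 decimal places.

20.636

N = 3248; Wₕ = Nₕ/N.
zone Central: (2065/3248)²·94.9²/415 = 8.771874
zone West: (1183/3248)²·91.2²/93 = 11.864356
Sum = 20.636230 → 20.636.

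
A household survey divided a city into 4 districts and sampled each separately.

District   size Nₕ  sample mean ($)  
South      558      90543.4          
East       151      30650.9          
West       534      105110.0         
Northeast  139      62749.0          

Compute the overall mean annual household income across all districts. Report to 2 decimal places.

86832.38

N = 1382; weights Wₕ = Nₕ/N = (0.4038, 0.1093, 0.3864, 0.1006).
x̄_st = Σ Wₕ·x̄ₕ = 0.4038·90543.4 + 0.1093·30650.9 + 0.3864·105110.0 + 0.1006·62749.0 ≈ 86832.3836...
→ 86832.38.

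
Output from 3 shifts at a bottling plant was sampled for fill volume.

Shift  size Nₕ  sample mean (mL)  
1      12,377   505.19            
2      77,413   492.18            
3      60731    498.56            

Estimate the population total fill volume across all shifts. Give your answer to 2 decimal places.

74631914.33

1: 12377·505.19 = 6252736.63
2: 77413·492.18 = 38101130.34
3: 60731·498.56 = 30278047.36
τ̂ = Σ Nₕx̄ₕ = 74631914.33.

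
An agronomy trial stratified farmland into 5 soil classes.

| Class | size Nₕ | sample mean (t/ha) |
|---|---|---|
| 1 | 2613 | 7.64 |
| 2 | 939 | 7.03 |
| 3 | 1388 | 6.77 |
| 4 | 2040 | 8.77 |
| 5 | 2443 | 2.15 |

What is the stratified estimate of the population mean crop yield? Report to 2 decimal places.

6.27

N = 9423; weights Wₕ = Nₕ/N = (0.2773, 0.0996, 0.1473, 0.2165, 0.2593).
x̄_st = Σ Wₕ·x̄ₕ = 0.2773·7.64 + 0.0996·7.03 + 0.1473·6.77 + 0.2165·8.77 + 0.2593·2.15 ≈ 6.2724...
→ 6.27.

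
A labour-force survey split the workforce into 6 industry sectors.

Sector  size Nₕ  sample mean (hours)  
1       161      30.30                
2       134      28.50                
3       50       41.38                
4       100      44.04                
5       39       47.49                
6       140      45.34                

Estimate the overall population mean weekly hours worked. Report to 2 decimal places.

37.45

N = 624; weights Wₕ = Nₕ/N = (0.2580, 0.2147, 0.0801, 0.1603, 0.0625, 0.2244).
x̄_st = Σ Wₕ·x̄ₕ = 0.2580·30.30 + 0.2147·28.50 + 0.0801·41.38 + 0.1603·44.04 + 0.0625·47.49 + 0.2244·45.34 ≈ 37.4519...
→ 37.45.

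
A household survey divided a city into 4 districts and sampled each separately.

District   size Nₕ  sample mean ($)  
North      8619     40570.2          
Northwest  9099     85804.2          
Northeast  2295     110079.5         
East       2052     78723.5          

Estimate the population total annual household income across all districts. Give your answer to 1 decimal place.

Population total = Σ Nₕ·x̄ₕ (each stratum's size times its mean).
8619·40570.2 + 9099·85804.2 + 2295·110079.5 + 2052·78723.5 = 349674553.8 + 780732415.8 + 252632452.5 + 161540622 = 1544580044.1.

1544580044.1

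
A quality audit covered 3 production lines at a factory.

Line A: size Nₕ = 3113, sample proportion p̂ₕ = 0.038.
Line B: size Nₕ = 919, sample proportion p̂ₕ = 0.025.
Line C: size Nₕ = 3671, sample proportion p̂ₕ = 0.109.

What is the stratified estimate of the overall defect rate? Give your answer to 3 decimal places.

N = 3113 + 919 + 3671 = 7703.
Overall proportion = Σ (Nₕ/N)·p̂ₕ.
Σ Nₕp̂ₕ = 118.294 + 22.975 + 400.139 = 541.408.
541.408 / 7703 = 0.07029... → 0.070.

0.070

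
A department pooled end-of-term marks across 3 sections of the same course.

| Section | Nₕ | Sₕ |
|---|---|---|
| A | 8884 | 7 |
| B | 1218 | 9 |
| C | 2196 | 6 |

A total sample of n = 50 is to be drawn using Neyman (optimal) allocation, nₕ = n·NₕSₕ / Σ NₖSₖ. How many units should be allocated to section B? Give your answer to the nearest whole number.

6

A: NₕSₕ = 8884·7 = 62188
B: NₕSₕ = 1218·9 = 10962
C: NₕSₕ = 2196·6 = 13176
Σ NₕSₕ = 86326.
n_B = 50·10962/86326 = 6.349... → 6.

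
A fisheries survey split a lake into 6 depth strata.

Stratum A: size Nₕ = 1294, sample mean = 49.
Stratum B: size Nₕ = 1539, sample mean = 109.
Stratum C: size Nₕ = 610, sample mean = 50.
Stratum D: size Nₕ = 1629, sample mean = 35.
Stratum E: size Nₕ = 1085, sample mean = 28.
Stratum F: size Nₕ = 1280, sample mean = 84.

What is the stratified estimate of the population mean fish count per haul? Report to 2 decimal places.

61.39

x̄_st = (Σ Nₕx̄ₕ) / (Σ Nₕ) = (1294·49 + 1539·109 + 610·50 + 1629·35 + 1085·28 + 1280·84) / 7437
= 456572 / 7437 = 61.3920... → 61.39.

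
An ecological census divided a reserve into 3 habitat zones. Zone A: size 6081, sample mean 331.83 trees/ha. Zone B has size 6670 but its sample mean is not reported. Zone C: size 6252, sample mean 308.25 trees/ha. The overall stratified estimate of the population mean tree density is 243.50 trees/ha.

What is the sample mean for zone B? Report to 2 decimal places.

102.28

N = 6081 + 6670 + 6252 = 19003.
Overall total = μ·N = 243.50·19003 = 4627230.5.
Subtract the known strata: 6081·331.83 + 6252·308.25 = 3945037.23.
Remaining total for zone B: 4627230.5 − 3945037.23 = 682193.27.
Divide by its size: 682193.27 / 6670 = 102.2779... → 102.28.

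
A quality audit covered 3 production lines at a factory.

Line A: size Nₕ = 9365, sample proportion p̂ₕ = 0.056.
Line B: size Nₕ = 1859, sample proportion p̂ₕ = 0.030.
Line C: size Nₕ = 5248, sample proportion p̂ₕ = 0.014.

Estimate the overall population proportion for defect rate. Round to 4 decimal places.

0.0397

N = 9365 + 1859 + 5248 = 16472.
Overall proportion = Σ (Nₕ/N)·p̂ₕ.
Σ Nₕp̂ₕ = 524.44 + 55.77 + 73.472 = 653.682.
653.682 / 16472 = 0.039684... → 0.0397.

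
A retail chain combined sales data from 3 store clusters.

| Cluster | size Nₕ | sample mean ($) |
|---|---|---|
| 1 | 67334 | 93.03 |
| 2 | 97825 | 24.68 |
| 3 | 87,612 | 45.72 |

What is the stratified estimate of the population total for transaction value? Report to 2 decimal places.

12684023.66

Estimate total by summing Nₕ·x̄ₕ over strata.
67334·93.03 + 97825·24.68 + 87612·45.72 = 6264082.02 + 2414321 + 4005620.64 = 12684023.66.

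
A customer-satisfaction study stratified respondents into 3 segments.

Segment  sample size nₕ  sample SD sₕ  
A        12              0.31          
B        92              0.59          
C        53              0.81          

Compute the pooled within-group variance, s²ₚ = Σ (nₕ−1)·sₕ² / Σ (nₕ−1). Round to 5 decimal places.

0.43410

A: (12−1)·0.31² = 11·0.0961 = 1.0571
B: (92−1)·0.59² = 91·0.3481 = 31.6771
C: (53−1)·0.81² = 52·0.6561 = 34.1172
Numerator = 66.8514; denominator = Σ(nₕ−1) = 154.
s²ₚ = 66.8514/154 = 0.4341 → 0.43410.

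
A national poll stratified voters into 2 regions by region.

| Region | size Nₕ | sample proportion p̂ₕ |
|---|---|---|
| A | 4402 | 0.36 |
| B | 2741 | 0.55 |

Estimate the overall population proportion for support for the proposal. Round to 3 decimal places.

0.433

Wₕ = Nₕ/N with N = 7143: 0.6163, 0.3837.
p̂_st = 0.6163·0.36 + 0.3837·0.55 ≈ 0.43291... → 0.433.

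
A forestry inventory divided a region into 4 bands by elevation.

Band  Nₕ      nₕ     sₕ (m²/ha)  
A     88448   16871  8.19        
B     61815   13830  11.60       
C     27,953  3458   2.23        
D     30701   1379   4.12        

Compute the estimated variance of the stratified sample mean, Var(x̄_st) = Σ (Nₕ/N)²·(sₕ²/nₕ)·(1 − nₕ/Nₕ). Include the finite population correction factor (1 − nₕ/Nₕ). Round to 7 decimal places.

0.0015143

N = 208917; Wₕ = Nₕ/N.
band A: (88448/208917)²·8.19²/16871·(1 − 16871/88448) = 0.0005766880
band B: (61815/208917)²·11.60²/13830·(1 − 13830/61815) = 0.0006612194
band C: (27953/208917)²·2.23²/3458·(1 − 3458/27953) = 0.0000225602
band D: (30701/208917)²·4.12²/1379·(1 − 1379/30701) = 0.0002538801
Sum = 0.0015143478 → 0.0015143.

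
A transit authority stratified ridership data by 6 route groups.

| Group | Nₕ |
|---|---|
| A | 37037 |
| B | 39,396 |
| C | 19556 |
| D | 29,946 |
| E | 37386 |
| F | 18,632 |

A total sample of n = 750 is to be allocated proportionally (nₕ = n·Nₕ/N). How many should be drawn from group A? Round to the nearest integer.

153

Share of group A = 37037/181953 = 0.20355.
Allocate 750 × 0.20355 = 152.664... → 153.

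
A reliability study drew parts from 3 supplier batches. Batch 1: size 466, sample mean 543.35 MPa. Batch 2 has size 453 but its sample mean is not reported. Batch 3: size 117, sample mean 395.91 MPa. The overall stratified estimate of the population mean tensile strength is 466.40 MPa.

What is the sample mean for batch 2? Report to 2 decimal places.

N = 466 + 453 + 117 = 1036.
Overall total = μ·N = 466.40·1036 = 483190.4.
Subtract the known strata: 466·543.35 + 117·395.91 = 299522.57.
Remaining total for batch 2: 483190.4 − 299522.57 = 183667.83.
Divide by its size: 183667.83 / 453 = 405.4477... → 405.45.

405.45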